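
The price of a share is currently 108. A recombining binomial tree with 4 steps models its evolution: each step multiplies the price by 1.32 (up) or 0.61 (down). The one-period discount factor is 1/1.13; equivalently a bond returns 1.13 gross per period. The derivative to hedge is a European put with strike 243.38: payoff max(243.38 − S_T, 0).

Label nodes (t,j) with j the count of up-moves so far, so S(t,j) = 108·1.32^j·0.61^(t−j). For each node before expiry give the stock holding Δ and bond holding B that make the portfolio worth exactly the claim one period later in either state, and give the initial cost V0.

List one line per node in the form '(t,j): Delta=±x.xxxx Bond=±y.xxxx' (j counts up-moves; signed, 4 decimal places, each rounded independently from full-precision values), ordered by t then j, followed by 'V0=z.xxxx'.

The replicating-portfolio and risk-neutral prices coincide; use p* = (1.13−0.61)/(1.32−0.61) = 0.7324 for the latter.
Terminal values V(4,·): V(4,0)=228.4265, V(4,1)=211.0216, V(4,2)=173.3585, V(4,3)=91.8581, V(4,4)=0.0000
  t=3,j=0: stock 24.5139 → up 32.3584 (V=211.0216), down 14.9535 (V=228.4265). Price 190.8666; hedge Δ=-1.0000, bond B=215.3805.
  t=3,j=1: stock 53.0466 → up 70.0215 (V=173.3585), down 32.3584 (V=211.0216). Price 162.3340; hedge Δ=-1.0000, bond B=215.3805.
  t=3,j=2: stock 114.7893 → up 151.5219 (V=91.8581), down 70.0215 (V=173.3585). Price 100.5912; hedge Δ=-1.0000, bond B=215.3805.
  t=3,j=3: stock 248.3965 → up 327.8834 (V=0.0000), down 151.5219 (V=91.8581). Price 21.7538; hedge Δ=-0.5209, bond B=151.1314.
  t=2,j=0: stock 40.1868 → up 53.0466 (V=162.3340), down 24.5139 (V=190.8666). Price 150.4154; hedge Δ=-1.0000, bond B=190.6022.
  t=2,j=1: stock 86.9616 → up 114.7893 (V=100.5912), down 53.0466 (V=162.3340). Price 103.6406; hedge Δ=-1.0000, bond B=190.6022.
  t=2,j=2: stock 188.1792 → up 248.3965 (V=21.7538), down 114.7893 (V=100.5912). Price 37.9213; hedge Δ=-0.5901, bond B=148.9600.
  t=1,j=0: stock 65.8800 → up 86.9616 (V=103.6406), down 40.1868 (V=150.4154). Price 102.7945; hedge Δ=-1.0000, bond B=168.6745.
  t=1,j=1: stock 142.5600 → up 188.1792 (V=37.9213), down 86.9616 (V=103.6406). Price 49.1223; hedge Δ=-0.6493, bond B=141.6847.
  t=0,j=0: stock 108.0000 → up 142.5600 (V=49.1223), down 65.8800 (V=102.7945). Price 56.1817; hedge Δ=-0.7000, bond B=131.7764.
Check: Δ(0,0)·S0 + B(0,0) = 56.1817 = V0.

(0,0): Delta=-0.7000 Bond=131.7764
(1,0): Delta=-1.0000 Bond=168.6745
(1,1): Delta=-0.6493 Bond=141.6847
(2,0): Delta=-1.0000 Bond=190.6022
(2,1): Delta=-1.0000 Bond=190.6022
(2,2): Delta=-0.5901 Bond=148.9600
(3,0): Delta=-1.0000 Bond=215.3805
(3,1): Delta=-1.0000 Bond=215.3805
(3,2): Delta=-1.0000 Bond=215.3805
(3,3): Delta=-0.5209 Bond=151.1314
V0=56.1817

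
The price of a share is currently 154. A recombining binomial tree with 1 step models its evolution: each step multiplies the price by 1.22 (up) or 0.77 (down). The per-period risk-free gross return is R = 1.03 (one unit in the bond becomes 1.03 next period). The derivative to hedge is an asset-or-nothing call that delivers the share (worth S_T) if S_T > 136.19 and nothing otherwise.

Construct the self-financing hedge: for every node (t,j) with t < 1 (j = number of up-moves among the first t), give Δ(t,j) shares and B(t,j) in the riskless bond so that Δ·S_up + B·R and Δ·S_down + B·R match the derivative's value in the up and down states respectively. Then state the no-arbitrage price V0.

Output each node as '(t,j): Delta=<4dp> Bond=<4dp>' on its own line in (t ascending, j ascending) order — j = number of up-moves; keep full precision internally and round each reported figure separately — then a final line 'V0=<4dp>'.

Since d<R<u, set p* = (R−d)/(u−d) = 0.5778; price each node as the discounted p*-expectation of its children.
Terminal values V(1,·): V(1,0)=0.0000, V(1,1)=187.8800
(0,0): S=154.0000. Δ = (V_up−V_dn)/(S_up−S_dn) = (187.8800−0.0000)/(187.8800−118.5800) = 2.7111. V = [p*·187.8800 + (1−p*)·0.0000]/1.03 = 105.3912. B = V − Δ·S = -312.1200.
The time-0 hedge costs 105.3912, which is the no-arbitrage price.

(0,0): Delta=2.7111 Bond=-312.1200
V0=105.3912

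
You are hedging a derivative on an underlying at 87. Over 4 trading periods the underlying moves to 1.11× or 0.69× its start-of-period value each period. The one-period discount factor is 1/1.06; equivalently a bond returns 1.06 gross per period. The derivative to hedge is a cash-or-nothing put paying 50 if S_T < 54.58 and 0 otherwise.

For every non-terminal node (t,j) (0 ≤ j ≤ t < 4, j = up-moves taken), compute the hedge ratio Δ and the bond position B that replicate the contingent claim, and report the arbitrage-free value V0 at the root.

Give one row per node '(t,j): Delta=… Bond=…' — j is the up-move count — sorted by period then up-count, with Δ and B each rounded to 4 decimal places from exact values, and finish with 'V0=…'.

Since d<R<u, set p* = (R−d)/(u−d) = 0.8810; price each node as the discounted p*-expectation of its children.
Payoff layer (t=4): V(4,0)=50.0000, V(4,1)=50.0000, V(4,2)=50.0000, V(4,3)=0.0000, V(4,4)=0.0000
(3,0): S=28.5803. Δ = (V_up−V_dn)/(S_up−S_dn) = (50.0000−50.0000)/(31.7241−19.7204) = 0.0000. V = [p*·50.0000 + (1−p*)·50.0000]/1.06 = 47.1698. B = V − Δ·S = 47.1698.
(3,1): S=45.9770. Δ = (V_up−V_dn)/(S_up−S_dn) = (50.0000−50.0000)/(51.0344−31.7241) = 0.0000. V = [p*·50.0000 + (1−p*)·50.0000]/1.06 = 47.1698. B = V − Δ·S = 47.1698.
(3,2): S=73.9630. Δ = (V_up−V_dn)/(S_up−S_dn) = (0.0000−50.0000)/(82.0989−51.0344) = -1.6096. V = [p*·0.0000 + (1−p*)·50.0000]/1.06 = 5.6155. B = V − Δ·S = 124.6631.
(3,3): S=118.9839. Δ = (V_up−V_dn)/(S_up−S_dn) = (0.0000−0.0000)/(132.0721−82.0989) = 0.0000. V = [p*·0.0000 + (1−p*)·0.0000]/1.06 = 0.0000. B = V − Δ·S = 0.0000.
(2,0): S=41.4207. Δ = (V_up−V_dn)/(S_up−S_dn) = (47.1698−47.1698)/(45.9770−28.5803) = 0.0000. V = [p*·47.1698 + (1−p*)·47.1698]/1.06 = 44.4998. B = V − Δ·S = 44.4998.
(2,1): S=66.6333. Δ = (V_up−V_dn)/(S_up−S_dn) = (5.6155−47.1698)/(73.9630−45.9770) = -1.4848. V = [p*·5.6155 + (1−p*)·47.1698]/1.06 = 9.9645. B = V − Δ·S = 108.9035.
(2,2): S=107.1927. Δ = (V_up−V_dn)/(S_up−S_dn) = (0.0000−5.6155)/(118.9839−73.9630) = -0.1247. V = [p*·0.0000 + (1−p*)·5.6155]/1.06 = 0.6307. B = V − Δ·S = 14.0008.
(1,0): S=60.0300. Δ = (V_up−V_dn)/(S_up−S_dn) = (9.9645−44.4998)/(66.6333−41.4207) = -1.3698. V = [p*·9.9645 + (1−p*)·44.4998]/1.06 = 13.2791. B = V − Δ·S = 95.5060.
(1,1): S=96.5700. Δ = (V_up−V_dn)/(S_up−S_dn) = (0.6307−9.9645)/(107.1927−66.6333) = -0.2301. V = [p*·0.6307 + (1−p*)·9.9645]/1.06 = 1.6432. B = V − Δ·S = 23.8667.
(0,0): S=87.0000. Δ = (V_up−V_dn)/(S_up−S_dn) = (1.6432−13.2791)/(96.5700−60.0300) = -0.3184. V = [p*·1.6432 + (1−p*)·13.2791]/1.06 = 2.8570. B = V − Δ·S = 30.5615.
The time-0 hedge costs 2.8570, which is the no-arbitrage price.

(0,0): Delta=-0.3184 Bond=30.5615
(1,0): Delta=-1.3698 Bond=95.5060
(1,1): Delta=-0.2301 Bond=23.8667
(2,0): Delta=0.0000 Bond=44.4998
(2,1): Delta=-1.4848 Bond=108.9035
(2,2): Delta=-0.1247 Bond=14.0008
(3,0): Delta=0.0000 Bond=47.1698
(3,1): Delta=0.0000 Bond=47.1698
(3,2): Delta=-1.6096 Bond=124.6631
(3,3): Delta=0.0000 Bond=0.0000
V0=2.8570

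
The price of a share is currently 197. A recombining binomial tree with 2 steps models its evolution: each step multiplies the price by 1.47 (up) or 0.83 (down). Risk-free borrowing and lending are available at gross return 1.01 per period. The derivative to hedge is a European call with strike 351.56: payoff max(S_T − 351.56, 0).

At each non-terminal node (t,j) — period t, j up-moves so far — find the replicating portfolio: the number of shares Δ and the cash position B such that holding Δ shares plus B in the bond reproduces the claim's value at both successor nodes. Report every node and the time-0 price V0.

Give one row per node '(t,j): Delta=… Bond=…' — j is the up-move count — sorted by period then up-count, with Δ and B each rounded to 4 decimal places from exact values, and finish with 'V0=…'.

Since d<R<u, set p* = (R−d)/(u−d) = 0.2813; price each node as the discounted p*-expectation of its children.
At expiry t=2: V(2,0)=0.0000, V(2,1)=0.0000, V(2,2)=74.1373
  t=1,j=0: stock 163.5100 → up 240.3597 (V=0.0000), down 135.7133 (V=0.0000). Price 0.0000; hedge Δ=0.0000, bond B=0.0000.
  t=1,j=1: stock 289.5900 → up 425.6973 (V=74.1373), down 240.3597 (V=0.0000). Price 20.6447; hedge Δ=0.4000, bond B=-95.1949.
  t=0,j=0: stock 197.0000 → up 289.5900 (V=20.6447), down 163.5100 (V=0.0000). Price 5.7488; hedge Δ=0.1637, bond B=-26.5085.
Root portfolio cost Δ·197+B reproduces V0=5.7488.

(0,0): Delta=0.1637 Bond=-26.5085
(1,0): Delta=0.0000 Bond=0.0000
(1,1): Delta=0.4000 Bond=-95.1949
V0=5.7488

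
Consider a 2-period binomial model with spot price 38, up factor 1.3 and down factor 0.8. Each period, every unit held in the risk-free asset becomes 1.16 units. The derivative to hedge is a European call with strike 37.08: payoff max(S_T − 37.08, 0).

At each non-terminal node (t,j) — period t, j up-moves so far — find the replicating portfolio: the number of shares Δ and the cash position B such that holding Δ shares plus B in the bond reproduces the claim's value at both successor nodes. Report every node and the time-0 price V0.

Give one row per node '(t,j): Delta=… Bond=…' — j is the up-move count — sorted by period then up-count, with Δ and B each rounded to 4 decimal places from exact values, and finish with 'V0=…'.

Since d<R<u, set p* = (R−d)/(u−d) = 0.7200; price each node as the discounted p*-expectation of its children.
Terminal values V(2,·): V(2,0)=0.0000, V(2,1)=2.4400, V(2,2)=27.1400
  t=1,j=0: stock 30.4000 → up 39.5200 (V=2.4400), down 24.3200 (V=0.0000). Price 1.5145; hedge Δ=0.1605, bond B=-3.3655.
  t=1,j=1: stock 49.4000 → up 64.2200 (V=27.1400), down 39.5200 (V=2.4400). Price 17.4345; hedge Δ=1.0000, bond B=-31.9655.
  t=0,j=0: stock 38.0000 → up 49.4000 (V=17.4345), down 30.4000 (V=1.5145). Price 11.1870; hedge Δ=0.8379, bond B=-20.6530.
Root portfolio cost Δ·38+B reproduces V0=11.1870.

(0,0): Delta=0.8379 Bond=-20.6530
(1,0): Delta=0.1605 Bond=-3.3655
(1,1): Delta=1.0000 Bond=-31.9655
V0=11.1870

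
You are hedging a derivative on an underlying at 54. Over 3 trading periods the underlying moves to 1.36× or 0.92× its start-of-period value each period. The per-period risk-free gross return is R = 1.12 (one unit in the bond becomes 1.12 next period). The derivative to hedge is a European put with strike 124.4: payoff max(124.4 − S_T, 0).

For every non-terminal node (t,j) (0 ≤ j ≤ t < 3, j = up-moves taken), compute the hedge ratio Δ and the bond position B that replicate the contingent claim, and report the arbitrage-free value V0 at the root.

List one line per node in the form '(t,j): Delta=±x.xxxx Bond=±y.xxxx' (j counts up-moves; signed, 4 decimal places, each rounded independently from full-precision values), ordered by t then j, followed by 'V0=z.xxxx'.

(0,0): Delta=-0.9207 Bond=85.0294
(1,0): Delta=-1.0000 Bond=99.1709
(1,1): Delta=-0.8564 Bond=90.5073
(2,0): Delta=-1.0000 Bond=111.0714
(2,1): Delta=-1.0000 Bond=111.0714
(2,2): Delta=-0.7398 Bond=89.7243
V0=35.3098

No-arbitrage ⇒ martingale measure with p* = (R−d)/(u−d) = 0.4545.
Terminal values V(3,·): V(3,0)=82.3508, V(3,1)=62.2404, V(3,2)=32.5119, V(3,3)=0.0000
Node (2,0) S=45.7056: V=(p*·62.2404+(1−p*)·82.3508)/1.12=65.3658; Δ=(62.2404−82.3508)/(62.1596−42.0492)=-1.0000; B=V−Δ·S=111.0714
Node (2,1) S=67.5648: V=(p*·32.5119+(1−p*)·62.2404)/1.12=43.5066; Δ=(32.5119−62.2404)/(91.8881−62.1596)=-1.0000; B=V−Δ·S=111.0714
Node (2,2) S=99.8784: V=(p*·0.0000+(1−p*)·32.5119)/1.12=15.8337; Δ=(0.0000−32.5119)/(135.8346−91.8881)=-0.7398; B=V−Δ·S=89.7243
Node (1,0) S=49.6800: V=(p*·43.5066+(1−p*)·65.3658)/1.12=49.4909; Δ=(43.5066−65.3658)/(67.5648−45.7056)=-1.0000; B=V−Δ·S=99.1709
Node (1,1) S=73.4400: V=(p*·15.8337+(1−p*)·43.5066)/1.12=27.6143; Δ=(15.8337−43.5066)/(99.8784−67.5648)=-0.8564; B=V−Δ·S=90.5073
Node (0,0) S=54.0000: V=(p*·27.6143+(1−p*)·49.4909)/1.12=35.3098; Δ=(27.6143−49.4909)/(73.4400−49.6800)=-0.9207; B=V−Δ·S=85.0294
Each (Δ,B) replicates both successor values, so the strategy is self-financing and V0 is arbitrage-free.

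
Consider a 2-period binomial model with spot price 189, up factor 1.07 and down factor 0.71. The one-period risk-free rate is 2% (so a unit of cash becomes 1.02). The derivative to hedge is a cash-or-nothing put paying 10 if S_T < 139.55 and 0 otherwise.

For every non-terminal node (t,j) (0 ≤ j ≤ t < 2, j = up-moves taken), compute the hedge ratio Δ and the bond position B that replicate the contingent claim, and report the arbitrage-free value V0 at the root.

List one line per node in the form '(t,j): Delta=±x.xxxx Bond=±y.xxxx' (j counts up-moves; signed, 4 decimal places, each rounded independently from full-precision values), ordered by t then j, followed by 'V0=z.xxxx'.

Under the risk-neutral measure, an up-move has probability p* = (R−d)/(u−d) = 0.8611 and values discount at R = 1.02.
Terminal payoffs: V(2,0)=10.0000, V(2,1)=0.0000, V(2,2)=0.0000
  t=1,j=0: stock 134.1900 → up 143.5833 (V=0.0000), down 95.2749 (V=10.0000). Price 1.3617; hedge Δ=-0.2070, bond B=29.1394.
  t=1,j=1: stock 202.2300 → up 216.3861 (V=0.0000), down 143.5833 (V=0.0000). Price 0.0000; hedge Δ=0.0000, bond B=0.0000.
  t=0,j=0: stock 189.0000 → up 202.2300 (V=0.0000), down 134.1900 (V=1.3617). Price 0.1854; hedge Δ=-0.0200, bond B=3.9678.
The time-0 hedge costs 0.1854, which is the no-arbitrage price.

(0,0): Delta=-0.0200 Bond=3.9678
(1,0): Delta=-0.2070 Bond=29.1394
(1,1): Delta=0.0000 Bond=0.0000
V0=0.1854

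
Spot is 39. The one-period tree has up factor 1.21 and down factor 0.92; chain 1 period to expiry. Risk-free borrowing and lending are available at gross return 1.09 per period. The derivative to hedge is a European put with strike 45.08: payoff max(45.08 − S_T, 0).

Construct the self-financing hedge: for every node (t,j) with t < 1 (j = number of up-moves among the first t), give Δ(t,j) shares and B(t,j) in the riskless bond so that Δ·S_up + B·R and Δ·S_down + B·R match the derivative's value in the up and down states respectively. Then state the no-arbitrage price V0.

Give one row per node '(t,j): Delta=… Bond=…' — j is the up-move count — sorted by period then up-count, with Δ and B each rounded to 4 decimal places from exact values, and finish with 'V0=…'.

(0,0): Delta=-0.8134 Bond=35.2167
V0=3.4926

Risk-neutral probability p* = (R−d)/(u−d) = (1.09−0.92)/(1.21−0.92) = 0.5862.
Terminal values V(1,·): V(1,0)=9.2000, V(1,1)=0.0000
  t=0,j=0: stock 39.0000 → up 47.1900 (V=0.0000), down 35.8800 (V=9.2000). Price 3.4926; hedge Δ=-0.8134, bond B=35.2167.
The time-0 hedge costs 3.4926, which is the no-arbitrage price.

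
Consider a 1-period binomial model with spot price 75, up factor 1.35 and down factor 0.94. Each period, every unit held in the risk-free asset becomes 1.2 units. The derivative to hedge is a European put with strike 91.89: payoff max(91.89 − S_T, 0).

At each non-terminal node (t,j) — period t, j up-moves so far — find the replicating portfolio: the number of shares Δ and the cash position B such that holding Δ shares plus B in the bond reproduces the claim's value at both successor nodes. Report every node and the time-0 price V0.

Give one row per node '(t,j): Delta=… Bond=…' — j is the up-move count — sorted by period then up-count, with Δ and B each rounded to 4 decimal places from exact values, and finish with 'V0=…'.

(0,0): Delta=-0.6956 Bond=58.6921
V0=6.5213

No-arbitrage ⇒ martingale measure with p* = (R−d)/(u−d) = 0.6341.
Terminal payoffs: V(1,0)=21.3900, V(1,1)=0.0000
Node (0,0) S=75.0000: V=(p*·0.0000+(1−p*)·21.3900)/1.2=6.5213; Δ=(0.0000−21.3900)/(101.2500−70.5000)=-0.6956; B=V−Δ·S=58.6921
Root portfolio cost Δ·75+B reproduces V0=6.5213.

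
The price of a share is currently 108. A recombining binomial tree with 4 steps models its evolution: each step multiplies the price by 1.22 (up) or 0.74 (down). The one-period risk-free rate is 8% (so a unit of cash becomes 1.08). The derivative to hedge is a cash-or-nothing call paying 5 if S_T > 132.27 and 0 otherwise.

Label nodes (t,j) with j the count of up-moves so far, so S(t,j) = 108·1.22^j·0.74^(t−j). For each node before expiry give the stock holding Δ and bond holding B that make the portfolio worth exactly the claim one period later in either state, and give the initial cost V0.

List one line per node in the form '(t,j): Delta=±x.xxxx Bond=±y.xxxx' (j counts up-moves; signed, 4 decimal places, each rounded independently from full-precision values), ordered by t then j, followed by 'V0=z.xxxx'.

Under the risk-neutral measure, an up-move has probability p* = (R−d)/(u−d) = 0.7083 and values discount at R = 1.08.
Terminal payoffs: V(4,0)=0.0000, V(4,1)=0.0000, V(4,2)=0.0000, V(4,3)=5.0000, V(4,4)=5.0000
  t=3,j=0: stock 43.7642 → up 53.3923 (V=0.0000), down 32.3855 (V=0.0000). Price 0.0000; hedge Δ=0.0000, bond B=0.0000.
  t=3,j=1: stock 72.1518 → up 88.0252 (V=0.0000), down 53.3923 (V=0.0000). Price 0.0000; hedge Δ=0.0000, bond B=0.0000.
  t=3,j=2: stock 118.9529 → up 145.1226 (V=5.0000), down 88.0252 (V=0.0000). Price 3.2793; hedge Δ=0.0876, bond B=-7.1373.
  t=3,j=3: stock 196.1116 → up 239.2561 (V=5.0000), down 145.1226 (V=5.0000). Price 4.6296; hedge Δ=0.0000, bond B=4.6296.
  t=2,j=0: stock 59.1408 → up 72.1518 (V=0.0000), down 43.7642 (V=0.0000). Price 0.0000; hedge Δ=0.0000, bond B=0.0000.
  t=2,j=1: stock 97.5024 → up 118.9529 (V=3.2793), down 72.1518 (V=0.0000). Price 2.1508; hedge Δ=0.0701, bond B=-4.6811.
  t=2,j=2: stock 160.7472 → up 196.1116 (V=4.6296), down 118.9529 (V=3.2793). Price 3.9220; hedge Δ=0.0175, bond B=1.1089.
  t=1,j=0: stock 79.9200 → up 97.5024 (V=2.1508), down 59.1408 (V=0.0000). Price 1.4106; hedge Δ=0.0561, bond B=-3.0702.
  t=1,j=1: stock 131.7600 → up 160.7472 (V=3.9220), down 97.5024 (V=2.1508). Price 3.1532; hedge Δ=0.0280, bond B=-0.5369.
  t=0,j=0: stock 108.0000 → up 131.7600 (V=3.1532), down 79.9200 (V=1.4106). Price 2.4490; hedge Δ=0.0336, bond B=-1.1813.
Self-financing check: at every node Δ·S+B equals the discounted successor values.

(0,0): Delta=0.0336 Bond=-1.1813
(1,0): Delta=0.0561 Bond=-3.0702
(1,1): Delta=0.0280 Bond=-0.5369
(2,0): Delta=0.0000 Bond=0.0000
(2,1): Delta=0.0701 Bond=-4.6811
(2,2): Delta=0.0175 Bond=1.1089
(3,0): Delta=0.0000 Bond=0.0000
(3,1): Delta=0.0000 Bond=0.0000
(3,2): Delta=0.0876 Bond=-7.1373
(3,3): Delta=0.0000 Bond=4.6296
V0=2.4490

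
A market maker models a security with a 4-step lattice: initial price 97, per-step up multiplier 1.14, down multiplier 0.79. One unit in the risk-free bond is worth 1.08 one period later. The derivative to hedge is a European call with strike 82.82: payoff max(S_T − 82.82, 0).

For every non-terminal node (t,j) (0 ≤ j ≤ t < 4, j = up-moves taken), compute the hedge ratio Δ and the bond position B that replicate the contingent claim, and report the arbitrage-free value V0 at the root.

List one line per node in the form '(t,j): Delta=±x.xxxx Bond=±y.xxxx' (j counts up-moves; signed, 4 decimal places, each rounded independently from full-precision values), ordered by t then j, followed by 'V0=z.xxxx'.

(0,0): Delta=0.9225 Bond=-52.6177
(1,0): Delta=0.6740 Bond=-37.7779
(1,1): Delta=0.9582 Bond=-60.7683
(2,0): Delta=0.0000 Bond=0.0000
(2,1): Delta=0.7706 Bond=-49.2415
(2,2): Delta=0.9851 Bond=-69.0204
(3,0): Delta=0.0000 Bond=0.0000
(3,1): Delta=0.0000 Bond=0.0000
(3,2): Delta=0.8811 Bond=-64.1838
(3,3): Delta=1.0000 Bond=-76.6852
V0=36.8696

The replicating-portfolio and risk-neutral prices coincide; use p* = (1.08−0.79)/(1.14−0.79) = 0.8286 for the latter.
Terminal payoffs: V(4,0)=0.0000, V(4,1)=0.0000, V(4,2)=0.0000, V(4,3)=30.7107, V(4,4)=81.0091
(3,0): S=47.8248. Δ = (V_up−V_dn)/(S_up−S_dn) = (0.0000−0.0000)/(54.5203−37.7816) = 0.0000. V = [p*·0.0000 + (1−p*)·0.0000]/1.08 = 0.0000. B = V − Δ·S = 0.0000.
(3,1): S=69.0130. Δ = (V_up−V_dn)/(S_up−S_dn) = (0.0000−0.0000)/(78.6748−54.5203) = 0.0000. V = [p*·0.0000 + (1−p*)·0.0000]/1.08 = 0.0000. B = V − Δ·S = 0.0000.
(3,2): S=99.5883. Δ = (V_up−V_dn)/(S_up−S_dn) = (30.7107−0.0000)/(113.5307−78.6748) = 0.8811. V = [p*·30.7107 + (1−p*)·0.0000]/1.08 = 23.5611. B = V − Δ·S = -64.1838.
(3,3): S=143.7098. Δ = (V_up−V_dn)/(S_up−S_dn) = (81.0091−30.7107)/(163.8291−113.5307) = 1.0000. V = [p*·81.0091 + (1−p*)·30.7107]/1.08 = 67.0246. B = V − Δ·S = -76.6852.
(2,0): S=60.5377. Δ = (V_up−V_dn)/(S_up−S_dn) = (0.0000−0.0000)/(69.0130−47.8248) = 0.0000. V = [p*·0.0000 + (1−p*)·0.0000]/1.08 = 0.0000. B = V − Δ·S = 0.0000.
(2,1): S=87.3582. Δ = (V_up−V_dn)/(S_up−S_dn) = (23.5611−0.0000)/(99.5883−69.0130) = 0.7706. V = [p*·23.5611 + (1−p*)·0.0000]/1.08 = 18.0760. B = V − Δ·S = -49.2415.
(2,2): S=126.0612. Δ = (V_up−V_dn)/(S_up−S_dn) = (67.0246−23.5611)/(143.7098−99.5883) = 0.9851. V = [p*·67.0246 + (1−p*)·23.5611]/1.08 = 55.1608. B = V − Δ·S = -69.0204.
(1,0): S=76.6300. Δ = (V_up−V_dn)/(S_up−S_dn) = (18.0760−0.0000)/(87.3582−60.5377) = 0.6740. V = [p*·18.0760 + (1−p*)·0.0000]/1.08 = 13.8678. B = V − Δ·S = -37.7779.
(1,1): S=110.5800. Δ = (V_up−V_dn)/(S_up−S_dn) = (55.1608−18.0760)/(126.0612−87.3582) = 0.9582. V = [p*·55.1608 + (1−p*)·18.0760]/1.08 = 45.1884. B = V − Δ·S = -60.7683.
(0,0): S=97.0000. Δ = (V_up−V_dn)/(S_up−S_dn) = (45.1884−13.8678)/(110.5800−76.6300) = 0.9225. V = [p*·45.1884 + (1−p*)·13.8678]/1.08 = 36.8696. B = V − Δ·S = -52.6177.
Root portfolio cost Δ·97+B reproduces V0=36.8696.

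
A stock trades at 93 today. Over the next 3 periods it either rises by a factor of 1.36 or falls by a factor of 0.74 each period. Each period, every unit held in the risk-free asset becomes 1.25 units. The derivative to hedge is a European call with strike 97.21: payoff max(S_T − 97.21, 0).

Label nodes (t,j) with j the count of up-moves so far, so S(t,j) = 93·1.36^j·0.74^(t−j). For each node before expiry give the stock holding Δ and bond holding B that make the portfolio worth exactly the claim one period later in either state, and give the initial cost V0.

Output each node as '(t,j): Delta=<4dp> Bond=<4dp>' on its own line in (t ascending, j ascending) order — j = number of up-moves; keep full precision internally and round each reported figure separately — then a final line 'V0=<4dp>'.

Under the risk-neutral measure, an up-move has probability p* = (R−d)/(u−d) = 0.8226 and values discount at R = 1.25.
Terminal values V(3,·): V(3,0)=0.0000, V(3,1)=0.0000, V(3,2)=30.0795, V(3,3)=136.7274
  t=2,j=0: stock 50.9268 → up 69.2604 (V=0.0000), down 37.6858 (V=0.0000). Price 0.0000; hedge Δ=0.0000, bond B=0.0000.
  t=2,j=1: stock 93.5952 → up 127.2895 (V=30.0795), down 69.2604 (V=0.0000). Price 19.7942; hedge Δ=0.5184, bond B=-28.7210.
  t=2,j=2: stock 172.0128 → up 233.9374 (V=136.7274), down 127.2895 (V=30.0795). Price 94.2448; hedge Δ=1.0000, bond B=-77.7680.
  t=1,j=0: stock 68.8200 → up 93.5952 (V=19.7942), down 50.9268 (V=0.0000). Price 13.0259; hedge Δ=0.4639, bond B=-18.9003.
  t=1,j=1: stock 126.4800 → up 172.0128 (V=94.2448), down 93.5952 (V=19.7942). Price 64.8287; hedge Δ=0.9494, bond B=-55.2529.
  t=0,j=0: stock 93.0000 → up 126.4800 (V=64.8287), down 68.8200 (V=13.0259). Price 44.5103; hedge Δ=0.8984, bond B=-39.0426.
Each (Δ,B) replicates both successor values, so the strategy is self-financing and V0 is arbitrage-free.

(0,0): Delta=0.8984 Bond=-39.0426
(1,0): Delta=0.4639 Bond=-18.9003
(1,1): Delta=0.9494 Bond=-55.2529
(2,0): Delta=0.0000 Bond=0.0000
(2,1): Delta=0.5184 Bond=-28.7210
(2,2): Delta=1.0000 Bond=-77.7680
V0=44.5103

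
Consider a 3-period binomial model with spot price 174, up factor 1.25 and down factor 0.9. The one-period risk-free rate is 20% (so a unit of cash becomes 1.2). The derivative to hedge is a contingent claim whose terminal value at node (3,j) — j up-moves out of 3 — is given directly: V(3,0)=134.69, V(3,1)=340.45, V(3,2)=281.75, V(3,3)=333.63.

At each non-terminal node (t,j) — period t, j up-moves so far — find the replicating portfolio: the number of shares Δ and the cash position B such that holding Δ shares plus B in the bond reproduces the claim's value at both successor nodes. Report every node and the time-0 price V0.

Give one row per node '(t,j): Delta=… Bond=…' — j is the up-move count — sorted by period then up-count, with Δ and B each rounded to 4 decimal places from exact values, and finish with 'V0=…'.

No-arbitrage ⇒ martingale measure with p* = (R−d)/(u−d) = 0.8571.
Terminal values V(3,·): V(3,0)=134.6900, V(3,1)=340.4500, V(3,2)=281.7500, V(3,3)=333.6300
Node (2,0) S=140.9400: V=(p*·340.4500+(1−p*)·134.6900)/1.2=259.2131; Δ=(340.4500−134.6900)/(176.1750−126.8460)=4.1712; B=V−Δ·S=-328.6726
Node (2,1) S=195.7500: V=(p*·281.7500+(1−p*)·340.4500)/1.2=241.7798; Δ=(281.7500−340.4500)/(244.6875−176.1750)=-0.8568; B=V−Δ·S=409.4940
Node (2,2) S=271.8750: V=(p*·333.6300+(1−p*)·281.7500)/1.2=271.8488; Δ=(333.6300−281.7500)/(339.8438−244.6875)=0.5452; B=V−Δ·S=123.6202
Node (1,0) S=156.6000: V=(p*·241.7798+(1−p*)·259.2131)/1.2=203.5585; Δ=(241.7798−259.2131)/(195.7500−140.9400)=-0.3181; B=V−Δ·S=253.3681
Node (1,1) S=217.5000: V=(p*·271.8488+(1−p*)·241.7798)/1.2=222.9610; Δ=(271.8488−241.7798)/(271.8750−195.7500)=0.3950; B=V−Δ·S=137.0495
Node (0,0) S=174.0000: V=(p*·222.9610+(1−p*)·203.5585)/1.2=183.4910; Δ=(222.9610−203.5585)/(217.5000−156.6000)=0.3186; B=V−Δ·S=128.0553
Each (Δ,B) replicates both successor values, so the strategy is self-financing and V0 is arbitrage-free.

(0,0): Delta=0.3186 Bond=128.0553
(1,0): Delta=-0.3181 Bond=253.3681
(1,1): Delta=0.3950 Bond=137.0495
(2,0): Delta=4.1712 Bond=-328.6726
(2,1): Delta=-0.8568 Bond=409.4940
(2,2): Delta=0.5452 Bond=123.6202
V0=183.4910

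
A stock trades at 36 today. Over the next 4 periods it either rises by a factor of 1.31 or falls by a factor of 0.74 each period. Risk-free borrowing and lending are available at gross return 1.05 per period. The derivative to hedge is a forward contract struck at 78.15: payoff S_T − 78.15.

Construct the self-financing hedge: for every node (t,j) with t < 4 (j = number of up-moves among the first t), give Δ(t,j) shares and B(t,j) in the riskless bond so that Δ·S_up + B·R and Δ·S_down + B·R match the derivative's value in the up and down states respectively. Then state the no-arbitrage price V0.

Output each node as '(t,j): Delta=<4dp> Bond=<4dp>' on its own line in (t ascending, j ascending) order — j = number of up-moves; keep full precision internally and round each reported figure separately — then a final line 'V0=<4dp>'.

(0,0): Delta=1.0000 Bond=-64.2942
(1,0): Delta=1.0000 Bond=-67.5089
(1,1): Delta=1.0000 Bond=-67.5089
(2,0): Delta=1.0000 Bond=-70.8844
(2,1): Delta=1.0000 Bond=-70.8844
(2,2): Delta=1.0000 Bond=-70.8844
(3,0): Delta=1.0000 Bond=-74.4286
(3,1): Delta=1.0000 Bond=-74.4286
(3,2): Delta=1.0000 Bond=-74.4286
(3,3): Delta=1.0000 Bond=-74.4286
V0=-28.2942

The replicating-portfolio and risk-neutral prices coincide; use p* = (1.05−0.74)/(1.31−0.74) = 0.5439 for the latter.
At expiry t=4: V(4,0)=-67.3548, V(4,1)=-59.0396, V(4,2)=-44.3195, V(4,3)=-18.2609, V(4,4)=27.8700
(3,0): S=14.5881. Δ = (V_up−V_dn)/(S_up−S_dn) = (-59.0396−-67.3548)/(19.1104−10.7952) = 1.0000. V = [p*·-59.0396 + (1−p*)·-67.3548]/1.05 = -59.8405. B = V − Δ·S = -74.4286.
(3,1): S=25.8248. Δ = (V_up−V_dn)/(S_up−S_dn) = (-44.3195−-59.0396)/(33.8305−19.1104) = 1.0000. V = [p*·-44.3195 + (1−p*)·-59.0396]/1.05 = -48.6038. B = V − Δ·S = -74.4286.
(3,2): S=45.7169. Δ = (V_up−V_dn)/(S_up−S_dn) = (-18.2609−-44.3195)/(59.8891−33.8305) = 1.0000. V = [p*·-18.2609 + (1−p*)·-44.3195]/1.05 = -28.7117. B = V − Δ·S = -74.4286.
(3,3): S=80.9313. Δ = (V_up−V_dn)/(S_up−S_dn) = (27.8700−-18.2609)/(106.0200−59.8891) = 1.0000. V = [p*·27.8700 + (1−p*)·-18.2609]/1.05 = 6.5027. B = V − Δ·S = -74.4286.
(2,0): S=19.7136. Δ = (V_up−V_dn)/(S_up−S_dn) = (-48.6038−-59.8405)/(25.8248−14.5881) = 1.0000. V = [p*·-48.6038 + (1−p*)·-59.8405]/1.05 = -51.1708. B = V − Δ·S = -70.8844.
(2,1): S=34.8984. Δ = (V_up−V_dn)/(S_up−S_dn) = (-28.7117−-48.6038)/(45.7169−25.8248) = 1.0000. V = [p*·-28.7117 + (1−p*)·-48.6038]/1.05 = -35.9860. B = V − Δ·S = -70.8844.
(2,2): S=61.7796. Δ = (V_up−V_dn)/(S_up−S_dn) = (6.5027−-28.7117)/(80.9313−45.7169) = 1.0000. V = [p*·6.5027 + (1−p*)·-28.7117]/1.05 = -9.1048. B = V − Δ·S = -70.8844.
(1,0): S=26.6400. Δ = (V_up−V_dn)/(S_up−S_dn) = (-35.9860−-51.1708)/(34.8984−19.7136) = 1.0000. V = [p*·-35.9860 + (1−p*)·-51.1708]/1.05 = -40.8689. B = V − Δ·S = -67.5089.
(1,1): S=47.1600. Δ = (V_up−V_dn)/(S_up−S_dn) = (-9.1048−-35.9860)/(61.7796−34.8984) = 1.0000. V = [p*·-9.1048 + (1−p*)·-35.9860]/1.05 = -20.3489. B = V − Δ·S = -67.5089.
(0,0): S=36.0000. Δ = (V_up−V_dn)/(S_up−S_dn) = (-20.3489−-40.8689)/(47.1600−26.6400) = 1.0000. V = [p*·-20.3489 + (1−p*)·-40.8689]/1.05 = -28.2942. B = V − Δ·S = -64.2942.
The time-0 hedge costs -28.2942, which is the no-arbitrage price.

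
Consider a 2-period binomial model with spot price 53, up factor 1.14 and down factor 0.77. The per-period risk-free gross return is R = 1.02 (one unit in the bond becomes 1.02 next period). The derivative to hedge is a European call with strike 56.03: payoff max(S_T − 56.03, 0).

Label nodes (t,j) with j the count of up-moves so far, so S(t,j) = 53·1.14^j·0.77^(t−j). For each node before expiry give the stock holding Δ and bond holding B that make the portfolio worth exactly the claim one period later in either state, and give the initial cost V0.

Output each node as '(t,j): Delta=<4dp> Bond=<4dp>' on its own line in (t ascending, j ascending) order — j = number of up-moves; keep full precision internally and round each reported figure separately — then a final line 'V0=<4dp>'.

(0,0): Delta=0.4340 Bond=-17.3656
(1,0): Delta=0.0000 Bond=0.0000
(1,1): Delta=0.5748 Bond=-26.2151
V0=5.6382

No-arbitrage ⇒ martingale measure with p* = (R−d)/(u−d) = 0.6757.
At expiry t=2: V(2,0)=0.0000, V(2,1)=0.0000, V(2,2)=12.8488
Node (1,0) S=40.8100: V=(p*·0.0000+(1−p*)·0.0000)/1.02=0.0000; Δ=(0.0000−0.0000)/(46.5234−31.4237)=0.0000; B=V−Δ·S=0.0000
Node (1,1) S=60.4200: V=(p*·12.8488+(1−p*)·0.0000)/1.02=8.5114; Δ=(12.8488−0.0000)/(68.8788−46.5234)=0.5748; B=V−Δ·S=-26.2151
Node (0,0) S=53.0000: V=(p*·8.5114+(1−p*)·0.0000)/1.02=5.6382; Δ=(8.5114−0.0000)/(60.4200−40.8100)=0.4340; B=V−Δ·S=-17.3656
Self-financing check: at every node Δ·S+B equals the discounted successor values.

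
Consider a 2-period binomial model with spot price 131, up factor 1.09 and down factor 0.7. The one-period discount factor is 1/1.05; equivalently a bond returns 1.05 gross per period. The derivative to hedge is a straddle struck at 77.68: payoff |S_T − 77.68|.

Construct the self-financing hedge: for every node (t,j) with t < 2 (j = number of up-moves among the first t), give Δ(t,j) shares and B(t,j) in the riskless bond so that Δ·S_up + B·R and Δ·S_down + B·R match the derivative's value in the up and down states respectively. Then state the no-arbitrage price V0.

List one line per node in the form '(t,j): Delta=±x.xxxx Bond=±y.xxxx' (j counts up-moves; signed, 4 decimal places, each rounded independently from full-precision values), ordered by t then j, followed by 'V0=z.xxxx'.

The replicating-portfolio and risk-neutral prices coincide; use p* = (1.05−0.7)/(1.09−0.7) = 0.8974 for the latter.
Terminal values V(2,·): V(2,0)=13.4900, V(2,1)=22.2730, V(2,2)=77.9611
(1,0): S=91.7000. Δ = (V_up−V_dn)/(S_up−S_dn) = (22.2730−13.4900)/(99.9530−64.1900) = 0.2456. V = [p*·22.2730 + (1−p*)·13.4900]/1.05 = 20.3545. B = V − Δ·S = -2.1661.
(1,1): S=142.7900. Δ = (V_up−V_dn)/(S_up−S_dn) = (77.9611−22.2730)/(155.6411−99.9530) = 1.0000. V = [p*·77.9611 + (1−p*)·22.2730]/1.05 = 68.8090. B = V − Δ·S = -73.9810.
(0,0): S=131.0000. Δ = (V_up−V_dn)/(S_up−S_dn) = (68.8090−20.3545)/(142.7900−91.7000) = 0.9484. V = [p*·68.8090 + (1−p*)·20.3545]/1.05 = 60.7994. B = V − Δ·S = -63.4432.
Each (Δ,B) replicates both successor values, so the strategy is self-financing and V0 is arbitrage-free.

(0,0): Delta=0.9484 Bond=-63.4432
(1,0): Delta=0.2456 Bond=-2.1661
(1,1): Delta=1.0000 Bond=-73.9810
V0=60.7994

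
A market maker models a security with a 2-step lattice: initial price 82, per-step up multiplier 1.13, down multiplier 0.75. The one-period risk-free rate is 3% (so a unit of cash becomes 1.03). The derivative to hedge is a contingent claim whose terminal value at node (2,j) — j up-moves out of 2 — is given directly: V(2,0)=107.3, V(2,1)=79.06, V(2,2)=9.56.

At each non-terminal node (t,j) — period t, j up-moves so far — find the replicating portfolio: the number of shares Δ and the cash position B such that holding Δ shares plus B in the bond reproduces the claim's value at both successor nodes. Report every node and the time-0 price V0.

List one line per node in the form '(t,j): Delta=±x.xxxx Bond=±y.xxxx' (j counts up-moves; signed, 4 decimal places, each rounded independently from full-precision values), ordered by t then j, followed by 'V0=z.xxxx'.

(0,0): Delta=-1.8272 Bond=190.6236
(1,0): Delta=-1.2084 Bond=158.2882
(1,1): Delta=-1.9738 Bond=209.9331
V0=40.7971

Risk-neutral probability p* = (R−d)/(u−d) = (1.03−0.75)/(1.13−0.75) = 0.7368.
Terminal values V(2,·): V(2,0)=107.3000, V(2,1)=79.0600, V(2,2)=9.5600
  t=1,j=0: stock 61.5000 → up 69.4950 (V=79.0600), down 46.1250 (V=107.3000). Price 83.9724; hedge Δ=-1.2084, bond B=158.2882.
  t=1,j=1: stock 92.6600 → up 104.7058 (V=9.5600), down 69.4950 (V=79.0600). Price 27.0383; hedge Δ=-1.9738, bond B=209.9331.
  t=0,j=0: stock 82.0000 → up 92.6600 (V=27.0383), down 61.5000 (V=83.9724). Price 40.7971; hedge Δ=-1.8272, bond B=190.6236.
Self-financing check: at every node Δ·S+B equals the discounted successor values.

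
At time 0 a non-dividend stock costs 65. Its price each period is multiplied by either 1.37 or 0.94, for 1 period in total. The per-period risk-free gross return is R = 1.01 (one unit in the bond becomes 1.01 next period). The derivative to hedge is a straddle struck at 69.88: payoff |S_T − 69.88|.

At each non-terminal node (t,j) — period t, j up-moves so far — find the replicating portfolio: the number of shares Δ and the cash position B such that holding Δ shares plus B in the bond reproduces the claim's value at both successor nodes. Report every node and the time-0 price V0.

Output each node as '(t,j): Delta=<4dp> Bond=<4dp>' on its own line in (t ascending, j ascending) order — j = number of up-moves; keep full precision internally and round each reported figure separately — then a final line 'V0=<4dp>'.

(0,0): Delta=0.3717 Bond=-13.7951
V0=10.3677

No-arbitrage ⇒ martingale measure with p* = (R−d)/(u−d) = 0.1628.
At expiry t=1: V(1,0)=8.7800, V(1,1)=19.1700
(0,0): S=65.0000. Δ = (V_up−V_dn)/(S_up−S_dn) = (19.1700−8.7800)/(89.0500−61.1000) = 0.3717. V = [p*·19.1700 + (1−p*)·8.7800]/1.01 = 10.3677. B = V − Δ·S = -13.7951.
Check: Δ(0,0)·S0 + B(0,0) = 10.3677 = V0.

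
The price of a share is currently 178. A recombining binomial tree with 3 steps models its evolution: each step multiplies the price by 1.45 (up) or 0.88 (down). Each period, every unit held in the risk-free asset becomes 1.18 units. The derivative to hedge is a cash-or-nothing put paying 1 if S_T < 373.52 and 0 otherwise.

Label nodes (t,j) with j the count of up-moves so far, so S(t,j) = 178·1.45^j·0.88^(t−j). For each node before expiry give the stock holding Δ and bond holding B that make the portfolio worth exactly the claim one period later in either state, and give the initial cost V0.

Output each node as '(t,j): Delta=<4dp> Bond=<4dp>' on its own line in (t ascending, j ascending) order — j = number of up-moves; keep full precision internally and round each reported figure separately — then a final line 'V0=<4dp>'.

(0,0): Delta=-0.0020 Bond=0.8689
(1,0): Delta=0.0000 Bond=0.7182
(1,1): Delta=-0.0030 Bond=1.3018
(2,0): Delta=0.0000 Bond=0.8475
(2,1): Delta=0.0000 Bond=0.8475
(2,2): Delta=-0.0047 Bond=2.1558
V0=0.5199

The replicating-portfolio and risk-neutral prices coincide; use p* = (1.18−0.88)/(1.45−0.88) = 0.5263 for the latter.
Payoff layer (t=3): V(3,0)=1.0000, V(3,1)=1.0000, V(3,2)=1.0000, V(3,3)=0.0000
  t=2,j=0: stock 137.8432 → up 199.8726 (V=1.0000), down 121.3020 (V=1.0000). Price 0.8475; hedge Δ=0.0000, bond B=0.8475.
  t=2,j=1: stock 227.1280 → up 329.3356 (V=1.0000), down 199.8726 (V=1.0000). Price 0.8475; hedge Δ=0.0000, bond B=0.8475.
  t=2,j=2: stock 374.2450 → up 542.6553 (V=0.0000), down 329.3356 (V=1.0000). Price 0.4014; hedge Δ=-0.0047, bond B=2.1558.
  t=1,j=0: stock 156.6400 → up 227.1280 (V=0.8475), down 137.8432 (V=0.8475). Price 0.7182; hedge Δ=0.0000, bond B=0.7182.
  t=1,j=1: stock 258.1000 → up 374.2450 (V=0.4014), down 227.1280 (V=0.8475). Price 0.5192; hedge Δ=-0.0030, bond B=1.3018.
  t=0,j=0: stock 178.0000 → up 258.1000 (V=0.5192), down 156.6400 (V=0.7182). Price 0.5199; hedge Δ=-0.0020, bond B=0.8689.
Self-financing check: at every node Δ·S+B equals the discounted successor values.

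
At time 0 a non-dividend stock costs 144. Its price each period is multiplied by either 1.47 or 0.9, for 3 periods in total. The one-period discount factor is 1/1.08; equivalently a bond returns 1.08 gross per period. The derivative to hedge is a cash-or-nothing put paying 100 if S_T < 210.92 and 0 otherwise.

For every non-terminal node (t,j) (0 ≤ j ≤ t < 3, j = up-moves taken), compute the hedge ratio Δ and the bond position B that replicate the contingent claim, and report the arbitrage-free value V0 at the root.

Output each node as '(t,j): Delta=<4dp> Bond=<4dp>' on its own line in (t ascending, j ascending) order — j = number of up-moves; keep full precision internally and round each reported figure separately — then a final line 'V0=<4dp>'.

Since d<R<u, set p* = (R−d)/(u−d) = 0.3158; price each node as the discounted p*-expectation of its children.
At expiry t=3: V(3,0)=100.0000, V(3,1)=100.0000, V(3,2)=0.0000, V(3,3)=0.0000
  t=2,j=0: stock 116.6400 → up 171.4608 (V=100.0000), down 104.9760 (V=100.0000). Price 92.5926; hedge Δ=0.0000, bond B=92.5926.
  t=2,j=1: stock 190.5120 → up 280.0526 (V=0.0000), down 171.4608 (V=100.0000). Price 63.3528; hedge Δ=-0.9209, bond B=238.7914.
  t=2,j=2: stock 311.1696 → up 457.4193 (V=0.0000), down 280.0526 (V=0.0000). Price 0.0000; hedge Δ=0.0000, bond B=0.0000.
  t=1,j=0: stock 129.6000 → up 190.5120 (V=63.3528), down 116.6400 (V=92.5926). Price 77.1842; hedge Δ=-0.3958, bond B=128.4821.
  t=1,j=1: stock 211.6800 → up 311.1696 (V=0.0000), down 190.5120 (V=63.3528). Price 40.1358; hedge Δ=-0.5251, bond B=151.2811.
  t=0,j=0: stock 144.0000 → up 211.6800 (V=40.1358), down 129.6000 (V=77.1842). Price 60.6340; hedge Δ=-0.4514, bond B=125.6313.
The time-0 hedge costs 60.6340, which is the no-arbitrage price.

(0,0): Delta=-0.4514 Bond=125.6313
(1,0): Delta=-0.3958 Bond=128.4821
(1,1): Delta=-0.5251 Bond=151.2811
(2,0): Delta=0.0000 Bond=92.5926
(2,1): Delta=-0.9209 Bond=238.7914
(2,2): Delta=0.0000 Bond=0.0000
V0=60.6340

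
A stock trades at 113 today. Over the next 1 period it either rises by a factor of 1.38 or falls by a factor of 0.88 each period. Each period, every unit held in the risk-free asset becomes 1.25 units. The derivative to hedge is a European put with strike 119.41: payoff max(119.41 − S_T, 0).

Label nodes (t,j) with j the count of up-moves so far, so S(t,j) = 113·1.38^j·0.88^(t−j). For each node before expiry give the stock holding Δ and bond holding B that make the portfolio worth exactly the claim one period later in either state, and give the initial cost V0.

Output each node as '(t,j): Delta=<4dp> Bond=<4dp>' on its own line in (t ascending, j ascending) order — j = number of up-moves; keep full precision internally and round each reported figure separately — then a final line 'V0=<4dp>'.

No-arbitrage ⇒ martingale measure with p* = (R−d)/(u−d) = 0.7400.
At expiry t=1: V(1,0)=19.9700, V(1,1)=0.0000
(0,0): S=113.0000. Δ = (V_up−V_dn)/(S_up−S_dn) = (0.0000−19.9700)/(155.9400−99.4400) = -0.3535. V = [p*·0.0000 + (1−p*)·19.9700]/1.25 = 4.1538. B = V − Δ·S = 44.0938.
Self-financing check: at every node Δ·S+B equals the discounted successor values.

(0,0): Delta=-0.3535 Bond=44.0938
V0=4.1538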